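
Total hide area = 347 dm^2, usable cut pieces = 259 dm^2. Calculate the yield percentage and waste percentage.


Yield = 74.6%
Waste = 25.4%

Yield = 259 / 347 x 100 = 74.6%
Waste = 347 - 259 = 88 dm^2
Waste% = 100 - 74.6 = 25.4%


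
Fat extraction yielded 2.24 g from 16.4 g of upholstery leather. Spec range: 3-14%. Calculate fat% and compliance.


Fat% = 2.24 / 16.4 x 100 = 13.7%
Spec range: 3-14%
Compliant: Yes


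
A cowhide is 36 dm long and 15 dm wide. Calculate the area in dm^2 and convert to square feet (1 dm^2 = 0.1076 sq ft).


Area = 36 x 15 = 540 dm^2
Conversion: 540 x 0.1076 = 58.10 sq ft


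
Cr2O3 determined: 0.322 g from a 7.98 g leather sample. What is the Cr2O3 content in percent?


Cr2O3% = 0.322 / 7.98 x 100
Cr2O3% = 4.04%


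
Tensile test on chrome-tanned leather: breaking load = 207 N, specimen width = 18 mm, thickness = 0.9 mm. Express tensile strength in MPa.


Cross-section = 18 x 0.9 = 16.2 mm^2
TS = 207 / 16.2 = 12.78 MPa
(1 N/mm^2 = 1 MPa)


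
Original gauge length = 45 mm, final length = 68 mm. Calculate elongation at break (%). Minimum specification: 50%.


Extension = 68 - 45 = 23 mm
Elongation = 23 / 45 x 100 = 51.1%
Minimum required: 50%
Meets specification: Yes


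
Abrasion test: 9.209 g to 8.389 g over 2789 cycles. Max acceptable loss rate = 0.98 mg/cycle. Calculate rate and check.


Loss = 9.209 - 8.389 = 0.820 g
Rate = 0.820 g / 2789 cycles x 1000 = 0.294 mg/cycle
Max = 0.98 mg/cycle
Passes: Yes


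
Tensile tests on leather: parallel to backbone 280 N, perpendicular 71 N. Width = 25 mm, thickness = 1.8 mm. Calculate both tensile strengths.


Area = 25 x 1.8 = 45.0 mm^2
TS (parallel) = 280 / 45.0 = 6.22 N/mm^2
TS (perpendicular) = 71 / 45.0 = 1.58 N/mm^2


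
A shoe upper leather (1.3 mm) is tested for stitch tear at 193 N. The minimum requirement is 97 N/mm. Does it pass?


STS = 148.5 N/mm
Passes: Yes

STS = 193 / 1.3 = 148.5 N/mm
Minimum required: 97 N/mm
Passes: Yes


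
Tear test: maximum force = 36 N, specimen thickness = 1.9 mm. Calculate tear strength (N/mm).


18.9 N/mm

Tear strength = force / thickness
Tear = 36 / 1.9 = 18.9 N/mm


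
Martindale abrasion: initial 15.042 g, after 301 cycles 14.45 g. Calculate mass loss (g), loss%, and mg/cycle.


Mass loss = 0.592 g
Loss = 3.94%
Rate = 1.967 mg/cycle


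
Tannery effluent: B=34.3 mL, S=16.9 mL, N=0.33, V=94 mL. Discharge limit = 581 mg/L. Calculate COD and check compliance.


COD = 488.7 mg/L
Compliant: Yes

COD = (34.3 - 16.9) x 0.33 x 8000 / 94 = 488.7 mg/L
Limit: 581 mg/L
Compliant: Yes


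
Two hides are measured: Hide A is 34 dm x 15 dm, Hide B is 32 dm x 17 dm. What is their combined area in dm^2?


Hide A area = 34 x 15 = 510 dm^2
Hide B area = 32 x 17 = 544 dm^2
Total = 510 + 544 = 1054 dm^2


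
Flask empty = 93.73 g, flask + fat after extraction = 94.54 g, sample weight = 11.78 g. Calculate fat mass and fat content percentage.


Fat mass = 0.81 g
Fat content = 6.9%


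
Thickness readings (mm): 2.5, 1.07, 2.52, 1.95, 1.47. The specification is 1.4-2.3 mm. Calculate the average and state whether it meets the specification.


Average = 1.90 mm
Within specification: Yes


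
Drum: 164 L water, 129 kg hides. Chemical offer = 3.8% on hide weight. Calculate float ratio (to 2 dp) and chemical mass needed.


Float ratio = 1.27
Chemical needed = 4.902 kg

Float ratio = 164 / 129 = 1.27
Chemical = 129 x 3.8 / 100 = 4.902 kg


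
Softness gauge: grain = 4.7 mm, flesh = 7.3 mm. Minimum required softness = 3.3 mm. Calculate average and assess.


Average softness = 6.00 mm
Meets requirement: Yes


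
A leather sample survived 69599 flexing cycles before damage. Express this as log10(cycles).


4.84


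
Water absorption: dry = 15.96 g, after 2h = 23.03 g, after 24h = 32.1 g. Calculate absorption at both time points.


2h absorption = 44.3%
24h absorption = 101.1%


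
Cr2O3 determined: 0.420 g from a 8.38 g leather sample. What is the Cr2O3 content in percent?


Cr2O3% = 0.420 / 8.38 x 100
Cr2O3% = 5.01%


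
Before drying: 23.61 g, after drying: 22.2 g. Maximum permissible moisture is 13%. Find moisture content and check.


Moisture content = 6.0%
Acceptable: Yes

MC = (23.61 - 22.2) / 23.61 x 100 = 6.0%
Maximum: 13%
Acceptable: Yes


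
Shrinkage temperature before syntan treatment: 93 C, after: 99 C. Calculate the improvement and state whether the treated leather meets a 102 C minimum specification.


Improvement = 99 - 93 = 6 C
Spec check: 99 C >= 102 C? No


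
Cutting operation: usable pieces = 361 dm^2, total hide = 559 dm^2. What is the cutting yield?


Yield = usable / total x 100
Yield = 361 / 559 x 100 = 64.6%


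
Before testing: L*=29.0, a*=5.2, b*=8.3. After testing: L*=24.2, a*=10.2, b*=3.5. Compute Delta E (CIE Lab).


dL = 24.2 - 29.0 = -4.8
da = 10.2 - 5.2 = 5.0
db = 3.5 - 8.3 = -4.8
dE = sqrt((-4.8)^2 + (5.0)^2 + (-4.8)^2) = 8.43


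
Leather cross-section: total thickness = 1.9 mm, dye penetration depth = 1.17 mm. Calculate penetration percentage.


61.6%

Penetration% = 1.17 / 1.9 x 100
Penetration = 61.6%


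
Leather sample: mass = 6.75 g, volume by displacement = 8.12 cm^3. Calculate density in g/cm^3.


Density = mass / volume
Density = 6.75 / 8.12 = 0.831 g/cm^3


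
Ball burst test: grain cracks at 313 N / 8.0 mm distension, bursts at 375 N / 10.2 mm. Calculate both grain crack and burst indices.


Crack index = 39.1 N/mm
Burst index = 36.8 N/mm

Crack index = 313 / 8.0 = 39.1 N/mm
Burst index = 375 / 10.2 = 36.8 N/mm


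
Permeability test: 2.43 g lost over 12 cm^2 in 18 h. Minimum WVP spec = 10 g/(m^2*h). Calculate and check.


WVP = 2.43 / (12 x 18) x 10000 = 112.50 g/(m^2*h)
Minimum: 10 g/(m^2*h)
Meets spec: Yes


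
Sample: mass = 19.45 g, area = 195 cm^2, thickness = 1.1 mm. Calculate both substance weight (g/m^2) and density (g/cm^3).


SW = 19.45 / 195 x 10000 = 997.4 g/m^2
Volume = 195 x 1.1 / 10 = 21.45 cm^3
Density = 19.45 / 21.45 = 0.907 g/cm^3


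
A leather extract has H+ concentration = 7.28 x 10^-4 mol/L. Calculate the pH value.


pH = -log10[H+]
pH = -log10(7.28 x 10^-4) = 3.14


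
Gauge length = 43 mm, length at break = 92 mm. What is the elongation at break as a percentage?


114.0%


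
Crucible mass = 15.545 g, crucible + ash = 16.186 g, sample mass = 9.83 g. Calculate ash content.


Ash mass = 0.641 g
Ash content = 6.52%


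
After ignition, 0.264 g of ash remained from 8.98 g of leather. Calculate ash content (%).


Ash% = 0.264 / 8.98 x 100
Ash% = 2.94%


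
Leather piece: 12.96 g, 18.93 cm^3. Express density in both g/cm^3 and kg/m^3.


0.685 g/cm^3
685 kg/m^3


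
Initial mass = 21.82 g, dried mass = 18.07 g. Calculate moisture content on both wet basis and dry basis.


Moisture lost = 21.82 - 18.07 = 3.75 g
Wet basis MC = 3.75 / 21.82 x 100 = 17.2%
Dry basis MC = 3.75 / 18.07 x 100 = 20.8%


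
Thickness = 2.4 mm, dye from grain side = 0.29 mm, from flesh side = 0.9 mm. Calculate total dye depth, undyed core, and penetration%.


Total dyed = 1.19 mm
Undyed core = 1.21 mm
Penetration = 49.6%

Total dyed = 0.29 + 0.9 = 1.19 mm
Undyed core = 2.4 - 1.19 = 1.21 mm
Penetration = 1.19 / 2.4 x 100 = 49.6%


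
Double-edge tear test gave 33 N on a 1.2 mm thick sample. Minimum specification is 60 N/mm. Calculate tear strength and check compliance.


Tear strength = 27.5 N/mm
Compliant: No

Tear strength = 33 / 1.2 = 27.5 N/mm
Required minimum = 60 N/mm
Compliant: No


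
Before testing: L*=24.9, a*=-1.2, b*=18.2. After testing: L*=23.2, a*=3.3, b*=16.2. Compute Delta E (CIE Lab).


Delta E = 5.21

dL = 23.2 - 24.9 = -1.7
da = 3.3 - (-1.2) = 4.5
db = 16.2 - 18.2 = -2.0
dE = sqrt((-1.7)^2 + (4.5)^2 + (-2.0)^2) = 5.21


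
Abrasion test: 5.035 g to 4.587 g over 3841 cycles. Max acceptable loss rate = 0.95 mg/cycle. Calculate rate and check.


Rate = 0.117 mg/cycle
Passes: Yes

Loss = 5.035 - 4.587 = 0.448 g
Rate = 0.448 g / 3841 cycles x 1000 = 0.117 mg/cycle
Max = 0.95 mg/cycle
Passes: Yes


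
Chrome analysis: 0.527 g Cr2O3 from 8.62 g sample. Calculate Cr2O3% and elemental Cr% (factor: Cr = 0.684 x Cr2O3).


Cr2O3% = 0.527 / 8.62 x 100 = 6.11%
Cr% = 6.11 x 0.684 = 4.18%


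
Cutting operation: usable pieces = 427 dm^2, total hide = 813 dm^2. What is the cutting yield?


52.5%


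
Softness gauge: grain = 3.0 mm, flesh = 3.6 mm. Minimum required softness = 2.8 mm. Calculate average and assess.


Average softness = 3.30 mm
Meets requirement: Yes


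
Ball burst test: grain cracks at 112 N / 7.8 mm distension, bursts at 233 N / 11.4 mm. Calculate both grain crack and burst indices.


Crack index = 112 / 7.8 = 14.4 N/mm
Burst index = 233 / 11.4 = 20.4 N/mm


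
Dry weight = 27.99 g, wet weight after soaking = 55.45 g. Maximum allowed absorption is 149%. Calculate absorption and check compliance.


WA = (55.45 - 27.99) / 27.99 x 100 = 98.1%
Maximum allowed: 149%
Compliant: Yes


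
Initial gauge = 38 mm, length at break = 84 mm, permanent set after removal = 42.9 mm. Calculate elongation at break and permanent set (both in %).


Elongation at break = 121.1%
Permanent set = 12.9%


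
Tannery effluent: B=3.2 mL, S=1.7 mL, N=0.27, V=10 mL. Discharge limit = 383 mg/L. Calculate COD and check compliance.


COD = 324.0 mg/L
Compliant: Yes


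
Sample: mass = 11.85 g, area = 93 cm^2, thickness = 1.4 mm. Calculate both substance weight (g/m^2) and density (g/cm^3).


SW = 11.85 / 93 x 10000 = 1274.2 g/m^2
Volume = 93 x 1.4 / 10 = 13.02 cm^3
Density = 11.85 / 13.02 = 0.910 g/cm^3


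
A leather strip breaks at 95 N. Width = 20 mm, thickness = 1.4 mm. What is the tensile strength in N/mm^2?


Cross-sectional area = 20 x 1.4 = 28.0 mm^2
Tensile strength = 95 / 28.0 = 3.39 N/mm^2


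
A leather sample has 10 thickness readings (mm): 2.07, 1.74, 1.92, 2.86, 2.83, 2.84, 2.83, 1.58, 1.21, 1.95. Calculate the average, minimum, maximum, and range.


Average = 2.18 mm
Min = 1.21 mm
Max = 2.86 mm
Range = 1.65 mm

Sum = 21.83
Average = 21.83 / 10 = 2.18 mm
Minimum = 1.21 mm
Maximum = 2.86 mm
Range = 2.86 - 1.21 = 1.65 mm


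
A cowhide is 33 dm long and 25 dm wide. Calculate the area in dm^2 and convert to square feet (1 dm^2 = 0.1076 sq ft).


Area = 33 x 25 = 825 dm^2
Conversion: 825 x 0.1076 = 88.77 sq ft


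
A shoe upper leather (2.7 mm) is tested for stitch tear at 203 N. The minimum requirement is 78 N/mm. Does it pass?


STS = 203 / 2.7 = 75.2 N/mm
Minimum required: 78 N/mm
Passes: No


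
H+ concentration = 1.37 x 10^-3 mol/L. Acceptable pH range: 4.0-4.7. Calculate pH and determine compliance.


pH = 2.86
Compliant: No

pH = -log10(1.37 x 10^-3) = 2.86
Range: 4.0 to 4.7
Compliant: No


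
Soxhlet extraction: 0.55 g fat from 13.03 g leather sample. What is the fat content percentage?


Fat content = 0.55 / 13.03 x 100
Fat = 4.2%


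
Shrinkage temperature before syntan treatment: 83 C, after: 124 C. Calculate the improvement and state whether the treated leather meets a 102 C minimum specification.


Improvement = 41 C
Meets 102 C spec: Yes

Improvement = 124 - 83 = 41 C
Spec check: 124 C >= 102 C? Yes


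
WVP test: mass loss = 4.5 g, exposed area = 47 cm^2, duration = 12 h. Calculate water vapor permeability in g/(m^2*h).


WVP = mass_loss / (area x time) x 10000
WVP = 4.5 / (47 x 12) x 10000
WVP = 4.5 / 564 x 10000 = 79.79 g/(m^2*h)


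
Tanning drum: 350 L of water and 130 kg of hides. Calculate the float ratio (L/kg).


Float ratio = water / hide weight
Ratio = 350 / 130 = 2.7


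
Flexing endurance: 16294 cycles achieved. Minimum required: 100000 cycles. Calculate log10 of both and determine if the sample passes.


Achieved: log10 = 4.21
Required: log10 = 5.00
Passes: No

log10(16294) = 4.21
log10(100000) = 5.00
Passes: No


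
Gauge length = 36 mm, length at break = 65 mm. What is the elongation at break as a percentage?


80.6%

Extension = 65 - 36 = 29 mm
Elongation = 29 / 36 x 100 = 80.6%


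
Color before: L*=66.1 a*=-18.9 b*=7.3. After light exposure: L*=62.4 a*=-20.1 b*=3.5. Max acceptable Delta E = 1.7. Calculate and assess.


dL = -3.7, da = -1.2, db = -3.8
dE = sqrt((-3.7)^2 + (-1.2)^2 + (-3.8)^2) = 5.44
Max = 1.7
Passes: No


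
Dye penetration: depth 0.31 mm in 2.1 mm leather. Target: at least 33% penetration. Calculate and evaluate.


Penetration = 0.31 / 2.1 x 100 = 14.8%
Target: 33%
Meets target: No


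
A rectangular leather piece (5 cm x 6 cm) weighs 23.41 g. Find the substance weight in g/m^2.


7803.3 g/m^2

Area = 5 x 6 = 30 cm^2
SW = 23.41 / 30 x 10000 = 7803.3 g/m^2


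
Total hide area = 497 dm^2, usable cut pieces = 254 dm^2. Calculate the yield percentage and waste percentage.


Yield = 51.1%
Waste = 48.9%

Yield = 254 / 497 x 100 = 51.1%
Waste = 497 - 254 = 243 dm^2
Waste% = 100 - 51.1 = 48.9%


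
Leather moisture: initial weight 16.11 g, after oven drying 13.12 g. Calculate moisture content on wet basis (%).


Moisture = 16.11 - 13.12 = 2.99 g
MC = 2.99 / 16.11 x 100 = 18.6%


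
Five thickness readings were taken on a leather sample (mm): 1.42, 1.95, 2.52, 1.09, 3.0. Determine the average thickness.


Sum = 1.42 + 1.95 + 2.52 + 1.09 + 3.0 = 9.98
Average = 9.98 / 5 = 2.00 mm


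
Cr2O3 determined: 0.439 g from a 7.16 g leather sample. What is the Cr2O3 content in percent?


6.13%

Cr2O3% = 0.439 / 7.16 x 100
Cr2O3% = 6.13%


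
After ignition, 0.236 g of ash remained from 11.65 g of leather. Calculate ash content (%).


Ash% = 0.236 / 11.65 x 100
Ash% = 2.03%


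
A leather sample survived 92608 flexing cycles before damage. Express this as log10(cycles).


log10(92608) = 4.97


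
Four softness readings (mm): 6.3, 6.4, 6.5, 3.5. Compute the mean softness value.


Sum = 6.3 + 6.4 + 6.5 + 3.5
Mean = 22.7 / 4 = 5.68 mm


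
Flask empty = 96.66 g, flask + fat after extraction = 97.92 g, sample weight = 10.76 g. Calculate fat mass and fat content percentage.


Fat mass = 97.92 - 96.66 = 1.26 g
Fat% = 1.26 / 10.76 x 100 = 11.7%


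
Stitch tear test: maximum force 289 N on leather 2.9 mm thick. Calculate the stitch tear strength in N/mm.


99.7 N/mm

Stitch tear strength = force / thickness
STS = 289 / 2.9 = 99.7 N/mm


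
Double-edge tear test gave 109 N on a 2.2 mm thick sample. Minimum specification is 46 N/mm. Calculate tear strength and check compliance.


Tear strength = 109 / 2.2 = 49.5 N/mm
Required minimum = 46 N/mm
Compliant: Yes


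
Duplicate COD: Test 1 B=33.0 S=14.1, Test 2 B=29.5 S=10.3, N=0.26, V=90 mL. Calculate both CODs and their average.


COD1 = 436.8 mg/L
COD2 = 443.7 mg/L
Average = 440.3 mg/L

COD1 = (33.0 - 14.1) x 0.26 x 8000 / 90 = 436.8 mg/L
COD2 = (29.5 - 10.3) x 0.26 x 8000 / 90 = 443.7 mg/L
Average = (436.8 + 443.7) / 2 = 440.3 mg/L


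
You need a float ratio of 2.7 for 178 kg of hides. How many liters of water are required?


Water = hide weight x target ratio
Water = 178 x 2.7 = 480.6 L


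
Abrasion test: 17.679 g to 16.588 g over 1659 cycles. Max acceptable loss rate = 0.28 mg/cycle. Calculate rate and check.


Rate = 0.658 mg/cycle
Passes: No

Loss = 17.679 - 16.588 = 1.091 g
Rate = 1.091 g / 1659 cycles x 1000 = 0.658 mg/cycle
Max = 0.28 mg/cycle
Passes: No


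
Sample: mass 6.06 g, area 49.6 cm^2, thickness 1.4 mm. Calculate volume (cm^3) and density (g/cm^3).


Thickness in cm = 1.4 / 10 = 0.14 cm
Volume = 49.6 x 0.14 = 6.944 cm^3
Density = 6.06 / 6.944 = 0.873 g/cm^3


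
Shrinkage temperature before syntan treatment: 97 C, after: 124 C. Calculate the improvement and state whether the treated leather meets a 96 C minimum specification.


Improvement = 27 C
Meets 96 C spec: Yes


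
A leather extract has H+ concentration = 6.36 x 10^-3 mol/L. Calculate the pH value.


pH = 2.20

pH = -log10[H+]
pH = -log10(6.36 x 10^-3) = 2.20


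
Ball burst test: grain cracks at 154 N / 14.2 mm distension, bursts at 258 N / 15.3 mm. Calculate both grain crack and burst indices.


Crack index = 154 / 14.2 = 10.8 N/mm
Burst index = 258 / 15.3 = 16.9 N/mm


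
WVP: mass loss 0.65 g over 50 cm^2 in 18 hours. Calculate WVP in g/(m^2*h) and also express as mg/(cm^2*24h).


WVP = 7.22 g/(m^2*h)
Daily rate = 17.33 mg/(cm^2*24h)

WVP = 0.65 / (50 x 18) x 10000 = 7.22 g/(m^2*h)
Mass loss in mg = 0.65 x 1000 = 650 mg
Per cm^2 per 24h in mg: 650 x 24 / (50 x 18) = 15600 / 900 = 17.33 mg/(cm^2*24h)


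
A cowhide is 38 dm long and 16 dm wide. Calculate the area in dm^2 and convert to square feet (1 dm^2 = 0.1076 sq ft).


608 dm^2
65.42 sq ft

Area = 38 x 16 = 608 dm^2
Conversion: 608 x 0.1076 = 65.42 sq ft


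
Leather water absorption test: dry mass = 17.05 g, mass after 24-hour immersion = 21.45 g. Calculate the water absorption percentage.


Water absorbed = 21.45 - 17.05 = 4.40 g
WA% = 4.40 / 17.05 x 100 = 25.8%


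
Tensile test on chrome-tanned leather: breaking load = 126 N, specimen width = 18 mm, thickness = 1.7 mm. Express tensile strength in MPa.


4.12 MPa

Cross-section = 18 x 1.7 = 30.6 mm^2
TS = 126 / 30.6 = 4.12 MPa
(1 N/mm^2 = 1 MPa)


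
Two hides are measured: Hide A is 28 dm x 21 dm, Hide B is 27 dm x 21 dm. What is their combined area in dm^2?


Hide A area = 28 x 21 = 588 dm^2
Hide B area = 27 x 21 = 567 dm^2
Total = 588 + 567 = 1155 dm^2


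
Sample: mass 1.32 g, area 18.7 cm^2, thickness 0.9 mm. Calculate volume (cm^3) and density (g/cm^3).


Volume = 1.683 cm^3
Density = 0.784 g/cm^3

Thickness in cm = 0.9 / 10 = 0.09 cm
Volume = 18.7 x 0.09 = 1.683 cm^3
Density = 1.32 / 1.683 = 0.784 g/cm^3


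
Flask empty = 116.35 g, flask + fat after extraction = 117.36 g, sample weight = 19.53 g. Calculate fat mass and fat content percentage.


Fat mass = 117.36 - 116.35 = 1.01 g
Fat% = 1.01 / 19.53 x 100 = 5.2%


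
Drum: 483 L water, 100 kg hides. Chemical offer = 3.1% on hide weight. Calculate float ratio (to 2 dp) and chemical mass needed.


Float ratio = 4.83
Chemical needed = 3.1 kg

Float ratio = 483 / 100 = 4.83
Chemical = 100 x 3.1 / 100 = 3.1 kg


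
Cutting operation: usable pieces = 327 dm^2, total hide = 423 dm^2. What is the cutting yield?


Yield = usable / total x 100
Yield = 327 / 423 x 100 = 77.3%


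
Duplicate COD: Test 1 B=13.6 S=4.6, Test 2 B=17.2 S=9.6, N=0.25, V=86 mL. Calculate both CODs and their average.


COD1 = (13.6 - 4.6) x 0.25 x 8000 / 86 = 209.3 mg/L
COD2 = (17.2 - 9.6) x 0.25 x 8000 / 86 = 176.7 mg/L
Average = (209.3 + 176.7) / 2 = 193.0 mg/L


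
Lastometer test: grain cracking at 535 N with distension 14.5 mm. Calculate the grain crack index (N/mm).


36.9 N/mm

Grain crack index = force / distension
Index = 535 / 14.5 = 36.9 N/mm


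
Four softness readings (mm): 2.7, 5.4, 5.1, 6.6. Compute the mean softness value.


4.95 mm

Sum = 2.7 + 5.4 + 5.1 + 6.6
Mean = 19.8 / 4 = 4.95 mm


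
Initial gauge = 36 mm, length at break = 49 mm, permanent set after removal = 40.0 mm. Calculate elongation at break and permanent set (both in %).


Elongation at break = (49 - 36) / 36 x 100 = 36.1%
Permanent set = (40.0 - 36) / 36 x 100 = 11.1%


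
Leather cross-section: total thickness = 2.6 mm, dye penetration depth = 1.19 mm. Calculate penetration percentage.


Penetration% = 1.19 / 2.6 x 100
Penetration = 45.8%


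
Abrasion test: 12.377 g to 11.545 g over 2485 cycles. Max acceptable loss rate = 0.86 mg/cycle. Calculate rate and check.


Rate = 0.335 mg/cycle
Passes: Yes


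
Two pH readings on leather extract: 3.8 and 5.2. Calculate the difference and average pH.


Difference = 1.4
Average pH = 4.50


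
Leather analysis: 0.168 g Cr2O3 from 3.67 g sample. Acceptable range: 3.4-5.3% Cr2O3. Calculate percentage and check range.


Cr2O3 = 4.58%
Within range: Yes

Cr2O3% = 0.168 / 3.67 x 100 = 4.58%
Acceptable range: 3.4 to 5.3%
Within range: Yes


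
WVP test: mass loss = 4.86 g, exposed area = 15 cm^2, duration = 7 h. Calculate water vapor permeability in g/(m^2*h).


WVP = mass_loss / (area x time) x 10000
WVP = 4.86 / (15 x 7) x 10000
WVP = 4.86 / 105 x 10000 = 462.86 g/(m^2*h)


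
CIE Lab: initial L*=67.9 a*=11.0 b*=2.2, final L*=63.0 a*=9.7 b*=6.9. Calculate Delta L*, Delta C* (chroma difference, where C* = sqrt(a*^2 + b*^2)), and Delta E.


Delta L* = 63.0 - 67.9 = -4.9
C1* = sqrt((11.0)^2 + (2.2)^2) = 11.218
C2* = sqrt((9.7)^2 + (6.9)^2) = 11.904
Delta C* = 11.904 - 11.218 = 0.69
Delta E = sqrt((-4.9)^2 + (-1.3)^2 + (4.7)^2) = 6.91


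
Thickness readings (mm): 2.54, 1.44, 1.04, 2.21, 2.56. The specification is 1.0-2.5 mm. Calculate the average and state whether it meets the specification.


Average = 1.96 mm
Within specification: Yes


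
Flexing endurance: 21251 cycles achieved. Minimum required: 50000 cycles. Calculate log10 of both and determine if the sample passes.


Achieved: log10 = 4.33
Required: log10 = 4.70
Passes: No

log10(21251) = 4.33
log10(50000) = 4.70
Passes: No


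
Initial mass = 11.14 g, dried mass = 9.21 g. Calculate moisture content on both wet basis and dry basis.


Moisture lost = 11.14 - 9.21 = 1.93 g
Wet basis MC = 1.93 / 11.14 x 100 = 17.3%
Dry basis MC = 1.93 / 9.21 x 100 = 21.0%


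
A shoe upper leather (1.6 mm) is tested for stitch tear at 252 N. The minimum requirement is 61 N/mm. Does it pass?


STS = 157.5 N/mm
Passes: Yes


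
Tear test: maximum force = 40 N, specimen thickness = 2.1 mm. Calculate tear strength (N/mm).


19.0 N/mm

Tear strength = force / thickness
Tear = 40 / 2.1 = 19.0 N/mm


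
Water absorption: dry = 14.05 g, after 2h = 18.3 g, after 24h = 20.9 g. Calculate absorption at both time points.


2h absorption = 30.2%
24h absorption = 48.8%

WA (2h) = (18.3 - 14.05) / 14.05 x 100 = 30.2%
WA (24h) = (20.9 - 14.05) / 14.05 x 100 = 48.8%


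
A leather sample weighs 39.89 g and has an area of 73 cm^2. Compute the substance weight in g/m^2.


5464.4 g/m^2

Substance weight = mass / area x 10000
SW = 39.89 / 73 x 10000
SW = 5464.4 g/m^2


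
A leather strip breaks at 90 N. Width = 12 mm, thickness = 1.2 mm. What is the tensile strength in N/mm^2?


6.25 N/mm^2

Cross-sectional area = 12 x 1.2 = 14.4 mm^2
Tensile strength = 90 / 14.4 = 6.25 N/mm^2


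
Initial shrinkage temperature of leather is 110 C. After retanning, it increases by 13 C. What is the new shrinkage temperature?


123 C

New Ts = 110 + 13 = 123 C


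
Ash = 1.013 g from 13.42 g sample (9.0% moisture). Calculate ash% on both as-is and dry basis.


As-is ash = 7.55%
Dry-basis ash = 8.29%

As-is ash% = 1.013 / 13.42 x 100 = 7.55%
Dry mass = 13.42 x (100 - 9.0) / 100 = 12.2122 g
Dry-basis ash% = 1.013 / 12.2122 x 100 = 8.29%


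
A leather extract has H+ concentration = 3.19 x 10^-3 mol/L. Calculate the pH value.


pH = -log10[H+]
pH = -log10(3.19 x 10^-3) = 2.50


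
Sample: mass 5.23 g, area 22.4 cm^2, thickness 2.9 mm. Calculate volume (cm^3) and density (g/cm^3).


Thickness in cm = 2.9 / 10 = 0.29 cm
Volume = 22.4 x 0.29 = 6.496 cm^3
Density = 5.23 / 6.496 = 0.805 g/cm^3


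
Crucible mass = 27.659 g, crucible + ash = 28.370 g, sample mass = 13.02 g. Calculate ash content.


Ash mass = 28.370 - 27.659 = 0.711 g
Ash% = 0.711 / 13.02 x 100 = 5.46%


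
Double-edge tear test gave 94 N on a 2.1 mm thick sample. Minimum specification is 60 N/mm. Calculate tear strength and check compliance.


Tear strength = 94 / 2.1 = 44.8 N/mm
Required minimum = 60 N/mm
Compliant: No


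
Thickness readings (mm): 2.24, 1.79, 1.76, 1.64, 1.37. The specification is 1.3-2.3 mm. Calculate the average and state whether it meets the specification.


Sum = 8.80
Average = 8.80 / 5 = 1.76 mm
Specification range: 1.3 to 2.3 mm
Within spec: Yes


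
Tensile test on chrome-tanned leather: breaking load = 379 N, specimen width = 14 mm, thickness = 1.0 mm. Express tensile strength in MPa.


27.07 MPa

Cross-section = 14 x 1.0 = 14.0 mm^2
TS = 379 / 14.0 = 27.07 MPa
(1 N/mm^2 = 1 MPa)


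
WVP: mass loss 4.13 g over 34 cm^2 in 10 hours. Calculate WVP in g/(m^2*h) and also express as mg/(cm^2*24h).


WVP = 4.13 / (34 x 10) x 10000 = 121.47 g/(m^2*h)
Mass loss in mg = 4.13 x 1000 = 4130 mg
Per cm^2 per 24h in mg: 4130 x 24 / (34 x 10) = 99120 / 340 = 291.53 mg/(cm^2*24h)


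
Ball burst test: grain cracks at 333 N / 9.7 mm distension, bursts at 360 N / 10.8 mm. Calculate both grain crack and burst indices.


Crack index = 34.3 N/mm
Burst index = 33.3 N/mm


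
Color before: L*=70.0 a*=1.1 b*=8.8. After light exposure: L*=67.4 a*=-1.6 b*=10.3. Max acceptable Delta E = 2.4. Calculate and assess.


dL = -2.6, da = -2.7, db = 1.5
dE = sqrt((-2.6)^2 + (-2.7)^2 + (1.5)^2) = 4.04
Max = 2.4
Passes: No


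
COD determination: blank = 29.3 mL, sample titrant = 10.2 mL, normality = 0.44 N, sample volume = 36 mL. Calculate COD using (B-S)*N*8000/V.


COD = (29.3 - 10.2) x 0.44 x 8000 / 36
COD = 19.1 x 0.44 x 8000 / 36
COD = 1867.6 mg/L


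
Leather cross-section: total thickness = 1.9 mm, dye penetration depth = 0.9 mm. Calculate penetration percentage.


47.4%

Penetration% = 0.9 / 1.9 x 100
Penetration = 47.4%


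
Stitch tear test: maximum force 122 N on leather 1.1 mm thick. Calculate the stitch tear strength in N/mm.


Stitch tear strength = force / thickness
STS = 122 / 1.1 = 110.9 N/mm


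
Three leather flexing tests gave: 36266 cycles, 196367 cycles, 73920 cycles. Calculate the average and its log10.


Average = 102184 cycles
log10 = 5.01

Average = (36266 + 196367 + 73920) / 3 = 102184 cycles
log10(102184) = 5.01


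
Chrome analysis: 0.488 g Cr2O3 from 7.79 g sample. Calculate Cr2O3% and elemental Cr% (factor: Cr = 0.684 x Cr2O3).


Cr2O3 = 6.26%
Cr = 4.28%

Cr2O3% = 0.488 / 7.79 x 100 = 6.26%
Cr% = 6.26 x 0.684 = 4.28%


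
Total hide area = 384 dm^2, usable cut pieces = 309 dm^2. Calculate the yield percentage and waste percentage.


Yield = 80.5%
Waste = 19.5%


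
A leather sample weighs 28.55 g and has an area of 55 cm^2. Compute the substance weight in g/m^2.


5190.9 g/m^2

Substance weight = mass / area x 10000
SW = 28.55 / 55 x 10000
SW = 5190.9 g/m^2


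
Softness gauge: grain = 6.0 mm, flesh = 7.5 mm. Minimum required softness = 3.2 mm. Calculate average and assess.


Average softness = 6.75 mm
Meets requirement: Yes

Average = (6.0 + 7.5) / 2 = 6.75 mm
Minimum = 3.2 mm
Meets requirement: Yes


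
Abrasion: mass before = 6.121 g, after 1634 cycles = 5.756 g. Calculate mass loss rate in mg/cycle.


0.223 mg/cycle


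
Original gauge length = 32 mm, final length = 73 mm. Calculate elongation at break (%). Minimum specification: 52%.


Extension = 73 - 32 = 41 mm
Elongation = 41 / 32 x 100 = 128.1%
Minimum required: 52%
Meets specification: Yes


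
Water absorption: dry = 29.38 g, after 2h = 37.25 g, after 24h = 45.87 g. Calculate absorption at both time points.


WA (2h) = (37.25 - 29.38) / 29.38 x 100 = 26.8%
WA (24h) = (45.87 - 29.38) / 29.38 x 100 = 56.1%


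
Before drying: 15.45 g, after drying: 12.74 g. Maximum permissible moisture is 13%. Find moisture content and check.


Moisture content = 17.5%
Acceptable: No


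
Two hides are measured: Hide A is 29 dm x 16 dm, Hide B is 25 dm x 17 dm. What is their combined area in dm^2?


889 dm^2


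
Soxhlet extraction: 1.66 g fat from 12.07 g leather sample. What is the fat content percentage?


Fat content = 1.66 / 12.07 x 100
Fat = 13.8%


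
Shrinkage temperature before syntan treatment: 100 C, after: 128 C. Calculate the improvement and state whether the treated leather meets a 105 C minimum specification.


Improvement = 28 C
Meets 105 C spec: Yes

Improvement = 128 - 100 = 28 C
Spec check: 128 C >= 105 C? Yes


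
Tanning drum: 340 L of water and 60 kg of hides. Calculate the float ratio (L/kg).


5.7

Float ratio = water / hide weight
Ratio = 340 / 60 = 5.7


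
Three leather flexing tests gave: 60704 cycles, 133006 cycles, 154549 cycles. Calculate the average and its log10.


Average = 116086 cycles
log10 = 5.06

Average = (60704 + 133006 + 154549) / 3 = 116086 cycles
log10(116086) = 5.06


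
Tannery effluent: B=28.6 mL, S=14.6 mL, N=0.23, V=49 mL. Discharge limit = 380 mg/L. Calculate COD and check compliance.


COD = (28.6 - 14.6) x 0.23 x 8000 / 49 = 525.7 mg/L
Limit: 380 mg/L
Compliant: No


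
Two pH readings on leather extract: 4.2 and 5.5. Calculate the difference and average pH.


Difference = |4.2 - 5.5| = 1.3
Average = (4.2 + 5.5) / 2 = 4.85


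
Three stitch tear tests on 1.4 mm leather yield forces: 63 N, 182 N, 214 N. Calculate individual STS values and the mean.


STS1 = 63 / 1.4 = 45.0 N/mm
STS2 = 182 / 1.4 = 130.0 N/mm
STS3 = 214 / 1.4 = 152.9 N/mm
Mean = (45.0 + 130.0 + 152.9) / 3 = 109.3 N/mm


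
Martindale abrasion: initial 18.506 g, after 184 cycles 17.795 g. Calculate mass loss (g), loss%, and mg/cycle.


Mass loss = 0.711 g
Loss = 3.84%
Rate = 3.864 mg/cycle

Loss = 18.506 - 17.795 = 0.711 g
Loss% = 0.711 / 18.506 x 100 = 3.84%
Rate = 0.711 / 184 x 1000 = 3.864 mg/cycle


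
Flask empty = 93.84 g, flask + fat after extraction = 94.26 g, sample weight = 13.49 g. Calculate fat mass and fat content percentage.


Fat mass = 94.26 - 93.84 = 0.42 g
Fat% = 0.42 / 13.49 x 100 = 3.1%


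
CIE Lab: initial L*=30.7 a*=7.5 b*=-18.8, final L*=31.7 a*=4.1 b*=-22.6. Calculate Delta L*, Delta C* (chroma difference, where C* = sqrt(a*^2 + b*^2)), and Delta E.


Delta L* = 1.0
Delta C* = 2.73
Delta E = 5.20


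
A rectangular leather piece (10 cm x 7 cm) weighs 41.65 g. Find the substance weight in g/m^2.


5950.0 g/m^2

Area = 10 x 7 = 70 cm^2
SW = 41.65 / 70 x 10000 = 5950.0 g/m^2


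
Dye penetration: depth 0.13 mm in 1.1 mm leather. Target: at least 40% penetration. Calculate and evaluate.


Penetration = 11.8%
Meets target: No

Penetration = 0.13 / 1.1 x 100 = 11.8%
Target: 40%
Meets target: No


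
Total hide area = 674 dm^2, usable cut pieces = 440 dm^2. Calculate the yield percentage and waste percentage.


Yield = 65.3%
Waste = 34.7%

Yield = 440 / 674 x 100 = 65.3%
Waste = 674 - 440 = 234 dm^2
Waste% = 100 - 65.3 = 34.7%


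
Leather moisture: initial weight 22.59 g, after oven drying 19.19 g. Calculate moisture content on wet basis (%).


Moisture = 22.59 - 19.19 = 3.40 g
MC = 3.40 / 22.59 x 100 = 15.1%


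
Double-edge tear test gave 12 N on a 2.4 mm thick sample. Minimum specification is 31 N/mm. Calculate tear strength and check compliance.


Tear strength = 5.0 N/mm
Compliant: No

Tear strength = 12 / 2.4 = 5.0 N/mm
Required minimum = 31 N/mm
Compliant: No


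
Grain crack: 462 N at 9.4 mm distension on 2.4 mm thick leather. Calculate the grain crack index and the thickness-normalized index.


Crack index = 462 / 9.4 = 49.1 N/mm
Normalized = 49.1 / 2.4 = 20.5 N/mm per mm


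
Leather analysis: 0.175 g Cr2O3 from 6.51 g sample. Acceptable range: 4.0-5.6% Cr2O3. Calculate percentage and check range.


Cr2O3% = 0.175 / 6.51 x 100 = 2.69%
Acceptable range: 4.0 to 5.6%
Within range: No


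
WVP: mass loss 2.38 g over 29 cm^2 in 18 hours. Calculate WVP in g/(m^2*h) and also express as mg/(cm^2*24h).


WVP = 45.59 g/(m^2*h)
Daily rate = 109.43 mg/(cm^2*24h)


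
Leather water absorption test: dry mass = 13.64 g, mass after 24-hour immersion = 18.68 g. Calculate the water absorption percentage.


Water absorbed = 18.68 - 13.64 = 5.04 g
WA% = 5.04 / 13.64 x 100 = 37.0%


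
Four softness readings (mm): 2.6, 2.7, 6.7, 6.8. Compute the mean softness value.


Sum = 2.6 + 2.7 + 6.7 + 6.8
Mean = 18.8 / 4 = 4.70 mm


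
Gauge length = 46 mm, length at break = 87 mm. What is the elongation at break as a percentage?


89.1%


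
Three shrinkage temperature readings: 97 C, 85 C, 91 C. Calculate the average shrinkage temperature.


91.0 C

Average = (97 + 85 + 91) / 3
Average = 273 / 3 = 91.0 C


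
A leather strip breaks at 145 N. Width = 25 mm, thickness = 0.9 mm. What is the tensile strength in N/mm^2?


Cross-sectional area = 25 x 0.9 = 22.5 mm^2
Tensile strength = 145 / 22.5 = 6.44 N/mm^2


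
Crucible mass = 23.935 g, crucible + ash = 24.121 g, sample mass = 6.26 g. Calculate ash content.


Ash mass = 0.186 g
Ash content = 2.97%


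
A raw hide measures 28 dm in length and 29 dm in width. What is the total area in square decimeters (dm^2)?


Area = length x width
Area = 28 x 29 = 812 dm^2


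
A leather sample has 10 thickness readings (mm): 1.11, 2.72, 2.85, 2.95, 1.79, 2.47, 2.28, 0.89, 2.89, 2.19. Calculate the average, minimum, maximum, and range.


Average = 2.21 mm
Min = 0.89 mm
Max = 2.95 mm
Range = 2.06 mm

Sum = 22.14
Average = 22.14 / 10 = 2.21 mm
Minimum = 0.89 mm
Maximum = 2.95 mm
Range = 2.95 - 0.89 = 2.06 mm


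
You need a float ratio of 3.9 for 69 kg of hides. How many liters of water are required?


Water = hide weight x target ratio
Water = 69 x 3.9 = 269.1 L


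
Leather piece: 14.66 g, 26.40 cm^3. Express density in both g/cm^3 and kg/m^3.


0.555 g/cm^3
555 kg/m^3

Density = 14.66 / 26.40 = 0.555 g/cm^3
Convert: 0.555 x 1000 = 555 kg/m^3


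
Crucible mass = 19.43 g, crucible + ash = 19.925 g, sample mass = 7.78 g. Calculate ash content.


Ash mass = 19.925 - 19.43 = 0.495 g
Ash% = 0.495 / 7.78 x 100 = 6.36%


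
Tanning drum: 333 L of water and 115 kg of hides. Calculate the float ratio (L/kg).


2.9

Float ratio = water / hide weight
Ratio = 333 / 115 = 2.9


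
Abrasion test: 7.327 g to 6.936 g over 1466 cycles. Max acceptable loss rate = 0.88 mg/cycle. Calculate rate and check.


Rate = 0.267 mg/cycle
Passes: Yes

Loss = 7.327 - 6.936 = 0.391 g
Rate = 0.391 g / 1466 cycles x 1000 = 0.267 mg/cycle
Max = 0.88 mg/cycle
Passes: Yes


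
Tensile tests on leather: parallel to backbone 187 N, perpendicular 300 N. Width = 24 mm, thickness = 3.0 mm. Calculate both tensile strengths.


Parallel = 2.60 N/mm^2
Perpendicular = 4.17 N/mm^2

Area = 24 x 3.0 = 72.0 mm^2
TS (parallel) = 187 / 72.0 = 2.60 N/mm^2
TS (perpendicular) = 300 / 72.0 = 4.17 N/mm^2


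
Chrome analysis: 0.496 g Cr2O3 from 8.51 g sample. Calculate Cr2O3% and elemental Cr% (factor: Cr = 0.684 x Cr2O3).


Cr2O3% = 0.496 / 8.51 x 100 = 5.83%
Cr% = 5.83 x 0.684 = 3.99%


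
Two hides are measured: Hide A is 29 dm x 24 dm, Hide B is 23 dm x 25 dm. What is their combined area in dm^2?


Hide A area = 29 x 24 = 696 dm^2
Hide B area = 23 x 25 = 575 dm^2
Total = 696 + 575 = 1271 dm^2


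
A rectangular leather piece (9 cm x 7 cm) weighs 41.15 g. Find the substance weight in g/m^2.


Area = 9 x 7 = 63 cm^2
SW = 41.15 / 63 x 10000 = 6531.7 g/m^2


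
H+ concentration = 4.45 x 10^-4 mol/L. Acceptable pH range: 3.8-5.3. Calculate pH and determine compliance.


pH = 3.35
Compliant: No

pH = -log10(4.45 x 10^-4) = 3.35
Range: 3.8 to 5.3
Compliant: No


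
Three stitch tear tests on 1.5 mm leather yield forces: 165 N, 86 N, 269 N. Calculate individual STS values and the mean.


STS1 = 165 / 1.5 = 110.0 N/mm
STS2 = 86 / 1.5 = 57.3 N/mm
STS3 = 269 / 1.5 = 179.3 N/mm
Mean = (110.0 + 57.3 + 179.3) / 3 = 115.5 N/mm


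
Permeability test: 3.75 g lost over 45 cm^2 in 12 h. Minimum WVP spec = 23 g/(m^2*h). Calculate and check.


WVP = 69.44 g/(m^2*h)
Meets specification: Yes


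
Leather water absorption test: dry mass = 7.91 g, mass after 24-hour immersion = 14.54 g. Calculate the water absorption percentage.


83.8%


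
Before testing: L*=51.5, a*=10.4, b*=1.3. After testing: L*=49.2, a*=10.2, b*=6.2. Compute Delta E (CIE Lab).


dL = 49.2 - 51.5 = -2.3
da = 10.2 - 10.4 = -0.2
db = 6.2 - 1.3 = 4.9
dE = sqrt((-2.3)^2 + (-0.2)^2 + (4.9)^2) = 5.42


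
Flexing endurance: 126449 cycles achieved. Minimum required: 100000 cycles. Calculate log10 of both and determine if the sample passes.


Achieved: log10 = 5.10
Required: log10 = 5.00
Passes: Yes


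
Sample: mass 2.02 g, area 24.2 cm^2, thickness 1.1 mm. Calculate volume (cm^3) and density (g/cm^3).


Thickness in cm = 1.1 / 10 = 0.11 cm
Volume = 24.2 x 0.11 = 2.662 cm^3
Density = 2.02 / 2.662 = 0.759 g/cm^3


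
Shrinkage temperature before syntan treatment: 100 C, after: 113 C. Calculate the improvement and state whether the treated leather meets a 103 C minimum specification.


Improvement = 113 - 100 = 13 C
Spec check: 113 C >= 103 C? Yes


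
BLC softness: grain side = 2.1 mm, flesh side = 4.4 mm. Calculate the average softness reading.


3.25 mm

Average = (2.1 + 4.4) / 2
Average = 3.25 mm


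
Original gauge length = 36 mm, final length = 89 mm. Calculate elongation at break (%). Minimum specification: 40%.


Elongation = 147.2%
Meets spec: Yes

Extension = 89 - 36 = 53 mm
Elongation = 53 / 36 x 100 = 147.2%
Minimum required: 40%
Meets specification: Yes


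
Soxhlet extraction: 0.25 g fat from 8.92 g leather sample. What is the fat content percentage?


Fat content = 0.25 / 8.92 x 100
Fat = 2.8%


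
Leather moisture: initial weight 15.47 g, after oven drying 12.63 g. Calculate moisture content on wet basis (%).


18.4%

Moisture = 15.47 - 12.63 = 2.84 g
MC = 2.84 / 15.47 x 100 = 18.4%


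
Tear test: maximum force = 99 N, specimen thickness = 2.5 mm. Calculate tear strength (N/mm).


Tear strength = force / thickness
Tear = 99 / 2.5 = 39.6 N/mm


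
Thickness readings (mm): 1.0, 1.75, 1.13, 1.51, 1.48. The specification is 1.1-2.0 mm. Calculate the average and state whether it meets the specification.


Average = 1.37 mm
Within specification: Yes


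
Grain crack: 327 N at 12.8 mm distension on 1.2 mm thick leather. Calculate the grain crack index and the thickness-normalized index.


Crack index = 25.5 N/mm
Normalized index = 21.3 N/mm per mm

Crack index = 327 / 12.8 = 25.5 N/mm
Normalized = 25.5 / 1.2 = 21.3 N/mm per mm


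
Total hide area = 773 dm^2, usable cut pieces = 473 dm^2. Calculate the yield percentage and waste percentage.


Yield = 61.2%
Waste = 38.8%

Yield = 473 / 773 x 100 = 61.2%
Waste = 773 - 473 = 300 dm^2
Waste% = 100 - 61.2 = 38.8%


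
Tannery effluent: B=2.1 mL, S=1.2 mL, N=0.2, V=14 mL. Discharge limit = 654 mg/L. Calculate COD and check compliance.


COD = (2.1 - 1.2) x 0.2 x 8000 / 14 = 102.9 mg/L
Limit: 654 mg/L
Compliant: Yes


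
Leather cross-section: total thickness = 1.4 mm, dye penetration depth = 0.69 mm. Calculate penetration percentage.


Penetration% = 0.69 / 1.4 x 100
Penetration = 49.3%


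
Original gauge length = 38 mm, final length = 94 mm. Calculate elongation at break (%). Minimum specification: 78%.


Elongation = 147.4%
Meets spec: Yes

Extension = 94 - 38 = 56 mm
Elongation = 56 / 38 x 100 = 147.4%
Minimum required: 78%
Meets specification: Yes


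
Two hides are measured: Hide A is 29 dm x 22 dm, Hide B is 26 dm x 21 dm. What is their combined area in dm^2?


Hide A area = 29 x 22 = 638 dm^2
Hide B area = 26 x 21 = 546 dm^2
Total = 638 + 546 = 1184 dm^2


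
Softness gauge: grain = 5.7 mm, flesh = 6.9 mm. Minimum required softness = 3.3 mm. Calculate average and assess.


Average softness = 6.30 mm
Meets requirement: Yes

Average = (5.7 + 6.9) / 2 = 6.30 mm
Minimum = 3.3 mm
Meets requirement: Yes


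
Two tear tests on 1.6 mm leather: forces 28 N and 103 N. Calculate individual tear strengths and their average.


Tear 1 = 17.5 N/mm
Tear 2 = 64.4 N/mm
Average = 41.0 N/mm

Tear 1 = 28 / 1.6 = 17.5 N/mm
Tear 2 = 103 / 1.6 = 64.4 N/mm
Average = (17.5 + 64.4) / 2 = 41.0 N/mm
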